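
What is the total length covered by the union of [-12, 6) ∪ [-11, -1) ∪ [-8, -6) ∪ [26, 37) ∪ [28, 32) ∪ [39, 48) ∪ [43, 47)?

38

Merged: [-12, 6), [26, 37), [39, 48).
Lengths: 18 + 11 + 9 = 38.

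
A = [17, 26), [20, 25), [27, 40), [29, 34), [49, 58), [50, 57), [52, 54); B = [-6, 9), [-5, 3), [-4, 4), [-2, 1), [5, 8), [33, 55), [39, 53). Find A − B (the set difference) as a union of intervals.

Merge the first list: [17, 26), [27, 40), [49, 58).
Merge the second list: [-6, 9), [33, 55).
[17, 26): nothing removed.
[27, 40) \ B = [27, 33).
[49, 58) \ B = [55, 58).

[17, 26) ∪ [27, 33) ∪ [55, 58)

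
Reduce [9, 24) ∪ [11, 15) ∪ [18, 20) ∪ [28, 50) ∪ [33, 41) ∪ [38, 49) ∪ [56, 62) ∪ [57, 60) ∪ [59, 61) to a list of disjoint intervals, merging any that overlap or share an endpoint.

[9, 24) ∪ [28, 50) ∪ [56, 62)

[11, 15) overlaps/touches [9, 24) → extend to [9, 24).
[18, 20) overlaps/touches [9, 24) → extend to [9, 24).
[28, 50) is disjoint → start new block.
[33, 41) overlaps/touches [28, 50) → extend to [28, 50).
[38, 49) overlaps/touches [28, 50) → extend to [28, 50).
[56, 62) is disjoint → start new block.
[57, 60) overlaps/touches [56, 62) → extend to [56, 62).
[59, 61) overlaps/touches [56, 62) → extend to [56, 62).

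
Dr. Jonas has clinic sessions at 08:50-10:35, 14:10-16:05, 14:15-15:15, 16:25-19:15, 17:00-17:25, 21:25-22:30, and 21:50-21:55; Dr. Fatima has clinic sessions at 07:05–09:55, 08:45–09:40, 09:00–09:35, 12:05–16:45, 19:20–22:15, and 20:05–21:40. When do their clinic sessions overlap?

08:50–09:55, 14:10–16:05, 16:25–16:45, 21:25–22:15

First set merges to 08:50–10:35, 14:10–16:05, 16:25–19:15, 21:25–22:30.
Second set merges to 07:05–09:55, 12:05–16:45, 19:20–22:15.
08:50–10:35 meets the second set on 08:50–09:55.
14:10–16:05 meets the second set on 14:10–16:05.
16:25–19:15 meets the second set on 16:25–16:45.
21:25–22:30 meets the second set on 21:25–22:15.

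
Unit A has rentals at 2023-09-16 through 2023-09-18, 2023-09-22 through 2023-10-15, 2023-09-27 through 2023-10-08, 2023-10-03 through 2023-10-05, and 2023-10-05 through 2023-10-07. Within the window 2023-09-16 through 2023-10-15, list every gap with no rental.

2023-09-19 through 2023-09-21

After merging, the occupied span is 2023-09-16 through 2023-09-18, 2023-09-22 through 2023-10-15.
Uncovered inside 2023-09-16 through 2023-10-15: 2023-09-19 through 2023-09-21.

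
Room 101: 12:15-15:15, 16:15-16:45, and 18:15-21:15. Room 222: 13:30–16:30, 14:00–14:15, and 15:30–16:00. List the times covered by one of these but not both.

B, merged: 13:30–16:30.
Only in the first: 12:15–13:30, 16:30–16:45, 18:15–21:15.
Only in the second: 15:15–16:15.
Together these are the periods covered by exactly one.

12:15–13:30, 15:15–16:15, 16:30–16:45, 18:15–21:15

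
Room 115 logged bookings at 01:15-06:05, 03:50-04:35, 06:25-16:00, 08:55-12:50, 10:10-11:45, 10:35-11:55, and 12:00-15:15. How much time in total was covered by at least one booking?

14 h 25 min

Merged: 01:15–06:05, 06:25–16:00.
Lengths: 4 h 50 min + 9 h 35 min = 14 h 25 min.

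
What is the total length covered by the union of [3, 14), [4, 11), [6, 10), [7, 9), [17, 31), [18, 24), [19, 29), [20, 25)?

Merged: [3, 14), [17, 31).
Lengths: 11 + 14 = 25.

25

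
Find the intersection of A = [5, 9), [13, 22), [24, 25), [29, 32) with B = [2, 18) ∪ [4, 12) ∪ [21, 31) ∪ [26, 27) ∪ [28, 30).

Second set merges to [2, 18), [21, 31).
[5, 9) ∩ B → [5, 9).
[13, 22) ∩ B → [13, 18), [21, 22).
[24, 25) ∩ B → [24, 25).
[29, 32) ∩ B → [29, 31).

[5, 9) ∪ [13, 18) ∪ [21, 22) ∪ [24, 25) ∪ [29, 31)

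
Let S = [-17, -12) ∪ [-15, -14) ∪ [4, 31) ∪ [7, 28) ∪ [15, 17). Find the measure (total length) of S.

32

Merged: [-17, -12), [4, 31).
Lengths: 5 + 27 = 32.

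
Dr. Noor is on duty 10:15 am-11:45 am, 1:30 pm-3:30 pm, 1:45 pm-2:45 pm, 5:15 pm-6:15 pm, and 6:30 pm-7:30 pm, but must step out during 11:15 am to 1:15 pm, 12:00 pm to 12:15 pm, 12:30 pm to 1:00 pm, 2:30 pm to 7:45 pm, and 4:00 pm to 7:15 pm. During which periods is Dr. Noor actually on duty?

Merge the first list: 10:15 am–11:45 am, 1:30 pm–3:30 pm, 5:15 pm–6:15 pm, 6:30 pm–7:30 pm.
Merge the second list: 11:15 am–1:15 pm, 2:30 pm–7:45 pm.
10:15 am–11:45 am with B removed leaves 10:15 am–11:15 am.
1:30 pm–3:30 pm with B removed leaves 1:30 pm–2:30 pm.
5:15 pm–6:15 pm lies entirely inside B → drops out.
6:30 pm–7:30 pm lies entirely inside B → drops out.

10:15 am–11:15 am, 1:30 pm–2:30 pm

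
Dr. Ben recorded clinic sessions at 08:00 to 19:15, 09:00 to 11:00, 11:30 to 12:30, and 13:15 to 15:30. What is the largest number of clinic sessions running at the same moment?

Walk the sorted start/end points keeping a running depth.
The depth first hits 2 at 09:00.

2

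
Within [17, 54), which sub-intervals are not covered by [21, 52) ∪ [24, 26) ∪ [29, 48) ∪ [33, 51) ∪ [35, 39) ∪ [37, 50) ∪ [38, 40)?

[17, 21) ∪ [52, 54)

The merged coverage is [21, 52).
Uncovered inside [17, 54): [17, 21), [52, 54).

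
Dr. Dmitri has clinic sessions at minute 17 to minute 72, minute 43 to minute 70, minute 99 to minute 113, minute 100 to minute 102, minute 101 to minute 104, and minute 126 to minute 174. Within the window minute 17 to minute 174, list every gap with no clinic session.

minute 72 to minute 99, minute 113 to minute 126

Covered (merged): minute 17 to minute 72, minute 99 to minute 113, minute 126 to minute 174.
Uncovered inside minute 17 to minute 174: minute 72 to minute 99, minute 113 to minute 126.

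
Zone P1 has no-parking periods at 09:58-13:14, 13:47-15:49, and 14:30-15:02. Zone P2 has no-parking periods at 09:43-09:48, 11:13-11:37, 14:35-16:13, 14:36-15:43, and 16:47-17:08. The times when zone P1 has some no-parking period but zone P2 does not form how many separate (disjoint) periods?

3

Merge the first list: 09:58–13:14, 13:47–15:49.
Merge the second list: 09:43–09:48, 11:13–11:37, 14:35–16:13, 16:47–17:08.
A \ B = 09:58–11:13, 11:37–13:14, 13:47–14:35.
That is 3 disjoint pieces.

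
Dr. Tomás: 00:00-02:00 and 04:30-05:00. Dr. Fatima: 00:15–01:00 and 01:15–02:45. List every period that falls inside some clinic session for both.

00:15–01:00, 01:15–02:00

00:00–02:00 ∩ B → 00:15–01:00, 01:15–02:00.
04:30–05:00 meets no B interval.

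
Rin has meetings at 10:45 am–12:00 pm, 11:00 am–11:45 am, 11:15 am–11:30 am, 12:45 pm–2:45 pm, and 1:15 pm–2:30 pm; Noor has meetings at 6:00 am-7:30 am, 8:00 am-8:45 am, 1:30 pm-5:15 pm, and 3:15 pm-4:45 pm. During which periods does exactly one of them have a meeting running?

6:00 am–7:30 am, 8:00 am–8:45 am, 10:45 am–12:00 pm, 12:45 pm–1:30 pm, 2:45 pm–5:15 pm

Merge the first list: 10:45 am–12:00 pm, 12:45 pm–2:45 pm.
Merge the second list: 6:00 am–7:30 am, 8:00 am–8:45 am, 1:30 pm–5:15 pm.
A \ B = 10:45 am–12:00 pm, 12:45 pm–1:30 pm.
B \ A = 6:00 am–7:30 am, 8:00 am–8:45 am, 2:45 pm–5:15 pm.
Union of the two gives the symmetric difference.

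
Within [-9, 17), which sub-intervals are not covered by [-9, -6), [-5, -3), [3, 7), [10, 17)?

[-6, -5) ∪ [-3, 3) ∪ [7, 10)

The merged coverage is [-9, -6), [-5, -3), [3, 7), [10, 17).
Gaps within [-9, 17): [-6, -5), [-3, 3), [7, 10).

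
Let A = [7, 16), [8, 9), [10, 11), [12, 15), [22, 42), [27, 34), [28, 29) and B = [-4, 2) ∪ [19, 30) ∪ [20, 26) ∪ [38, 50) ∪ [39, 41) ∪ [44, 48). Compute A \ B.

A, merged: [7, 16), [22, 42).
B, merged: [-4, 2), [19, 30), [38, 50).
[7, 16): no B overlap → unchanged.
[22, 42) minus B → [30, 38).

[7, 16) ∪ [30, 38)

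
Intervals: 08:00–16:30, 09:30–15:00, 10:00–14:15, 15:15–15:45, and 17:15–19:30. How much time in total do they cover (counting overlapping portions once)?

Merged: 08:00–16:30, 17:15–19:30.
Lengths: 8 h 30 min + 2 h 15 min = 10 h 45 min.

10 h 45 min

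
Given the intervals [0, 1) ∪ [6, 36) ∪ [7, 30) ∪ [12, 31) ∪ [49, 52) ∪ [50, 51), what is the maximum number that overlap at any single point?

At 12, 3 of the intervals are simultaneously active.
No point has more.

3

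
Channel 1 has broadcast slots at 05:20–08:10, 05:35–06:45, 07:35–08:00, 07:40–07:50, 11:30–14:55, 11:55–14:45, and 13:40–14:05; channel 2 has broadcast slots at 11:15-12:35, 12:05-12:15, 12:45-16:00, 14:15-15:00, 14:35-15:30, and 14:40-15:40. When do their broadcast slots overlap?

11:30–12:35, 12:45–14:55

A, merged: 05:20–08:10, 11:30–14:55.
B, merged: 11:15–12:35, 12:45–16:00.
05:20–08:10: no overlap with the second set.
11:30–14:55 meets the second set on 11:30–12:35, 12:45–14:55.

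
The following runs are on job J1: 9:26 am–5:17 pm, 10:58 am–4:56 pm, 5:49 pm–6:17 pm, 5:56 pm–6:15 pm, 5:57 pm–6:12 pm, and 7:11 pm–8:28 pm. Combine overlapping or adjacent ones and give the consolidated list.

9:26 am–5:17 pm, 5:49 pm–6:17 pm, 7:11 pm–8:28 pm

10:58 am–4:56 pm overlaps/touches 9:26 am–5:17 pm → extend to 9:26 am–5:17 pm.
5:49 pm–6:17 pm is disjoint → start new block.
5:56 pm–6:15 pm overlaps/touches 5:49 pm–6:17 pm → extend to 5:49 pm–6:17 pm.
5:57 pm–6:12 pm overlaps/touches 5:49 pm–6:17 pm → extend to 5:49 pm–6:17 pm.
7:11 pm–8:28 pm is disjoint → start new block.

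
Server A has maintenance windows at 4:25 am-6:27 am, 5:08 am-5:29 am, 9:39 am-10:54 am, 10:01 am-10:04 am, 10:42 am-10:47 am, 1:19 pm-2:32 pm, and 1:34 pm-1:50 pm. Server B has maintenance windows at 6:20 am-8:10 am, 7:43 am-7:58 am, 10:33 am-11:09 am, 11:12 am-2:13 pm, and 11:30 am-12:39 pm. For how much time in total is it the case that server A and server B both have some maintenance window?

1 h 22 min

A, merged: 4:25 am–6:27 am, 9:39 am–10:54 am, 1:19 pm–2:32 pm.
B, merged: 6:20 am–8:10 am, 10:33 am–11:09 am, 11:12 am–2:13 pm.
A ∩ B = 6:20 am–6:27 am, 10:33 am–10:54 am, 1:19 pm–2:13 pm.
Total: 7 min + 21 min + 54 min = 1 h 22 min.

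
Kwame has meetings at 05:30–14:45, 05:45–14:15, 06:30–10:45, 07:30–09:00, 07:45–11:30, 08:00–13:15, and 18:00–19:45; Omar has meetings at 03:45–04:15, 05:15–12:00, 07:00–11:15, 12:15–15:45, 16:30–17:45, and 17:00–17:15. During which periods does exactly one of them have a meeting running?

03:45–04:15, 05:15–05:30, 12:00–12:15, 14:45–15:45, 16:30–17:45, 18:00–19:45

Merge the first list: 05:30–14:45, 18:00–19:45.
Merge the second list: 03:45–04:15, 05:15–12:00, 12:15–15:45, 16:30–17:45.
A but not B: 12:00–12:15, 18:00–19:45.
B but not A: 03:45–04:15, 05:15–05:30, 14:45–15:45, 16:30–17:45.
Combining gives A △ B.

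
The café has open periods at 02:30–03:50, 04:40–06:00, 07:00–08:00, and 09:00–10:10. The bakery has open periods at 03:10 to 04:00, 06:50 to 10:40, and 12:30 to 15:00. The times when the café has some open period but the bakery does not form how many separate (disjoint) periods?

A \ B = 02:30-03:10, 04:40-06:00.
That is 2 disjoint pieces.

2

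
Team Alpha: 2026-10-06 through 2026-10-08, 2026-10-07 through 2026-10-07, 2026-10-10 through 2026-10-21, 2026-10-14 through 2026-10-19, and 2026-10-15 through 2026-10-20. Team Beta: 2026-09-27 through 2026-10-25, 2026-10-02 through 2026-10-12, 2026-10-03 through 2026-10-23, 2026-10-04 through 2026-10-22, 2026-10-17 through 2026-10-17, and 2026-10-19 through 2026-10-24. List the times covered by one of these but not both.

2026-09-27 through 2026-10-05, 2026-10-09 through 2026-10-09, 2026-10-22 through 2026-10-25

A, merged: 2026-10-06 through 2026-10-08, 2026-10-10 through 2026-10-21.
B, merged: 2026-09-27 through 2026-10-25.
Only in the first: none.
Only in the second: 2026-09-27 through 2026-10-05, 2026-10-09 through 2026-10-09, 2026-10-22 through 2026-10-25.
Together these are the periods covered by exactly one.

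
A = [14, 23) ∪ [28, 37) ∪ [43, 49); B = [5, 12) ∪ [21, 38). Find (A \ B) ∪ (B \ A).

Only in the first: [14, 21), [43, 49).
Only in the second: [5, 12), [23, 28), [37, 38).
Together these are the periods covered by exactly one.

[5, 12) ∪ [14, 21) ∪ [23, 28) ∪ [37, 38) ∪ [43, 49)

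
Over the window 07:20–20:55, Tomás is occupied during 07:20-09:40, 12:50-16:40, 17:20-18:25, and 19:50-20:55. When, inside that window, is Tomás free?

Covered (merged): 07:20–09:40, 12:50–16:40, 17:20–18:25, 19:50–20:55.
Complement within 07:20–20:55: 09:40–12:50, 16:40–17:20, 18:25–19:50.

09:40–12:50, 16:40–17:20, 18:25–19:50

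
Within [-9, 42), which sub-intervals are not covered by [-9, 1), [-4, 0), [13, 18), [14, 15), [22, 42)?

After merging, the occupied span is [-9, 1), [13, 18), [22, 42).
Uncovered inside [-9, 42): [1, 13), [18, 22).

[1, 13) ∪ [18, 22)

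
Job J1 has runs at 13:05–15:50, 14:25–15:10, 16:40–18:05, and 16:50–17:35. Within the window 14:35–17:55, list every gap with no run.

15:50–16:40

After merging, the occupied span is 13:05–15:50, 16:40–18:05.
Uncovered inside 14:35–17:55: 15:50–16:40.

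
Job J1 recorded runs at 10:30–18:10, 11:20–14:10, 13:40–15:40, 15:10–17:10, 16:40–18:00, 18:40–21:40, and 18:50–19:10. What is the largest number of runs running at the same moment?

Walk the sorted start/end points keeping a running depth.
The depth first hits 3 at 13:40.

3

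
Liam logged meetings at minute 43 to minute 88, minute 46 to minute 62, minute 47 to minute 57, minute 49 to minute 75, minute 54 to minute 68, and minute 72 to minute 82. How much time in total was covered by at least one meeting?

45 minutes

Merged: minute 43 to minute 88.
Length: 45 minutes.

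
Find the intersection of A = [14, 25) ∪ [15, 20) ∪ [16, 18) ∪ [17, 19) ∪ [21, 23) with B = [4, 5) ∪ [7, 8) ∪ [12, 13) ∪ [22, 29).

[22, 25)

First set merges to [14, 25).
[14, 25) overlaps B on [22, 25).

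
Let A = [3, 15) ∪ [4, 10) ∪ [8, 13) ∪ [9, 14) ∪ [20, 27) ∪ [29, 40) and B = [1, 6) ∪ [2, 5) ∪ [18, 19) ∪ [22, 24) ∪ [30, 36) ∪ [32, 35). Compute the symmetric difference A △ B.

A, merged: [3, 15), [20, 27), [29, 40).
B, merged: [1, 6), [18, 19), [22, 24), [30, 36).
A but not B: [6, 15), [20, 22), [24, 27), [29, 30), [36, 40).
B but not A: [1, 3), [18, 19).
Combining gives A △ B.

[1, 3) ∪ [6, 15) ∪ [18, 19) ∪ [20, 22) ∪ [24, 27) ∪ [29, 30) ∪ [36, 40)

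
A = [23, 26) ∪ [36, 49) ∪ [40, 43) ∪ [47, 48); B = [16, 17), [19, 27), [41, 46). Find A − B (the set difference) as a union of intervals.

[36, 41) ∪ [46, 49)

Merge the first list: [23, 26), [36, 49).
[23, 26): fully covered by B → removed.
[36, 49) minus B → [36, 41), [46, 49).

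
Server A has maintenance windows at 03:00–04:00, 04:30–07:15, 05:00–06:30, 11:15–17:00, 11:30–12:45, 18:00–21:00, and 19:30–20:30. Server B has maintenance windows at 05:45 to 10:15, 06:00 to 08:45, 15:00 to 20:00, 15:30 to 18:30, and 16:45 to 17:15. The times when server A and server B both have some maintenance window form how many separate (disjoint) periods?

3

Merge the first list: 03:00-04:00, 04:30-07:15, 11:15-17:00, 18:00-21:00.
Merge the second list: 05:45-10:15, 15:00-20:00.
A ∩ B = 05:45-07:15, 15:00-17:00, 18:00-20:00.
That is 3 disjoint pieces.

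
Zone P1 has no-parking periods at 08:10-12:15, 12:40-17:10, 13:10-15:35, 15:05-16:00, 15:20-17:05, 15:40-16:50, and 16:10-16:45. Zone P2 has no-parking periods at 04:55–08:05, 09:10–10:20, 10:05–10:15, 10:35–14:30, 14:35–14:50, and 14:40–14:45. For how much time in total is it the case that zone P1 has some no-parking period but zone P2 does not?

A, merged: 08:10-12:15, 12:40-17:10.
B, merged: 04:55-08:05, 09:10-10:20, 10:35-14:30, 14:35-14:50.
A \ B = 08:10-09:10, 10:20-10:35, 14:30-14:35, 14:50-17:10.
Total: 1 h + 15 min + 5 min + 2 h 20 min = 3 h 40 min.

3 h 40 min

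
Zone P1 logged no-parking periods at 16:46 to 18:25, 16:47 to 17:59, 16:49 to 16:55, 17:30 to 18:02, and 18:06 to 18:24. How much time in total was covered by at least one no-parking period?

1 h 39 min

Merged: 16:46-18:25.
Length: 1 h 39 min.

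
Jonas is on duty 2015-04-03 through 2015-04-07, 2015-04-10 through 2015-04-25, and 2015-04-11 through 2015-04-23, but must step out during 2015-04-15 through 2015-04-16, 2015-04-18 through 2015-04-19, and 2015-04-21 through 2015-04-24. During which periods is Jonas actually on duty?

2015-04-03 through 2015-04-07, 2015-04-10 through 2015-04-14, 2015-04-17 through 2015-04-17, 2015-04-20 through 2015-04-20, 2015-04-25 through 2015-04-25

Merge the first list: 2015-04-03 through 2015-04-07, 2015-04-10 through 2015-04-25.
2015-04-03 through 2015-04-07: no B overlap → unchanged.
2015-04-10 through 2015-04-25 minus B → 2015-04-10 through 2015-04-14, 2015-04-17 through 2015-04-17, 2015-04-20 through 2015-04-20, 2015-04-25 through 2015-04-25.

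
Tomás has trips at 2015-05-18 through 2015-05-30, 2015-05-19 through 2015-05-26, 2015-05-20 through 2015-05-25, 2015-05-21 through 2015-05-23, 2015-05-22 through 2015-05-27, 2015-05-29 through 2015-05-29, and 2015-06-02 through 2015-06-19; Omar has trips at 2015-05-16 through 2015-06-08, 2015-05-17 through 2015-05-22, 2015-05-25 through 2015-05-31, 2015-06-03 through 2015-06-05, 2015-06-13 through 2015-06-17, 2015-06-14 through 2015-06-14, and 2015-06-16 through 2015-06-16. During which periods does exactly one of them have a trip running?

First set merges to 2015-05-18 through 2015-05-30, 2015-06-02 through 2015-06-19.
Second set merges to 2015-05-16 through 2015-06-08, 2015-06-13 through 2015-06-17.
Only in the first: 2015-06-09 through 2015-06-12, 2015-06-18 through 2015-06-19.
Only in the second: 2015-05-16 through 2015-05-17, 2015-05-31 through 2015-06-01.
Together these are the periods covered by exactly one.

2015-05-16 through 2015-05-17, 2015-05-31 through 2015-06-01, 2015-06-09 through 2015-06-12, 2015-06-18 through 2015-06-19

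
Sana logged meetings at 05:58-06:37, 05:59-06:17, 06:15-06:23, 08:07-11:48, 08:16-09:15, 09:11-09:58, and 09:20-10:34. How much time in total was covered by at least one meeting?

Merged: 05:58-06:37, 08:07-11:48.
Lengths: 39 min + 3 h 41 min = 4 h 20 min.

4 h 20 min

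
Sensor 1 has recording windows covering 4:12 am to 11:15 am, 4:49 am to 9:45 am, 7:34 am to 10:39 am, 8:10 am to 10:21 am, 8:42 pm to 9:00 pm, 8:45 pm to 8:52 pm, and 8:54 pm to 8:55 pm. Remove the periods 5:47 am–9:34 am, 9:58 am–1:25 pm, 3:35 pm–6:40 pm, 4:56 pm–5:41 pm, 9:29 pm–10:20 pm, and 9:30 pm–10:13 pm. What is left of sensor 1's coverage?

4:12 am–5:47 am, 9:34 am–9:58 am, 8:42 pm–9:00 pm

Merge the first list: 4:12 am–11:15 am, 8:42 pm–9:00 pm.
Merge the second list: 5:47 am–9:34 am, 9:58 am–1:25 pm, 3:35 pm–6:40 pm, 9:29 pm–10:20 pm.
4:12 am–11:15 am \ B = 4:12 am–5:47 am, 9:34 am–9:58 am.
8:42 pm–9:00 pm: nothing removed.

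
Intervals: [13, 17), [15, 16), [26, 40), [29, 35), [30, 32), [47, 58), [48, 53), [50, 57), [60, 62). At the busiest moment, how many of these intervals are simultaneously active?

At 30, 3 of the intervals are simultaneously active.
No point has more.

3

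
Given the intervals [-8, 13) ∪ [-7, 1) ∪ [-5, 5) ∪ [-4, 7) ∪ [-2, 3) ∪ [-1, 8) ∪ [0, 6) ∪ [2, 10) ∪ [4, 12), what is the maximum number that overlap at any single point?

Sweep endpoints in order; track running count of active intervals.
Peak of 7 reached at 0.

7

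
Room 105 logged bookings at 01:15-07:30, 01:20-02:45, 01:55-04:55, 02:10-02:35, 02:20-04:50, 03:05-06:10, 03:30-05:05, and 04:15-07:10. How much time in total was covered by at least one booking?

6 h 15 min

Merged: 01:15-07:30.
Length: 6 h 15 min.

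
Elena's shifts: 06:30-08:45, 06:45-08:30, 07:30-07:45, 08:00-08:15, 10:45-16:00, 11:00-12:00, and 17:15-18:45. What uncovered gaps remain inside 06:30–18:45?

08:45–10:45, 16:00–17:15

Covered (merged): 06:30–08:45, 10:45–16:00, 17:15–18:45.
Uncovered inside 06:30–18:45: 08:45–10:45, 16:00–17:15.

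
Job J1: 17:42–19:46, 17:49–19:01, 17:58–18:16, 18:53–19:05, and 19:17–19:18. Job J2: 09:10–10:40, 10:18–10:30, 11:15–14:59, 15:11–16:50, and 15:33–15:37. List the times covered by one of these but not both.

09:10-10:40, 11:15-14:59, 15:11-16:50, 17:42-19:46

First set merges to 17:42-19:46.
Second set merges to 09:10-10:40, 11:15-14:59, 15:11-16:50.
Only in the first: 17:42-19:46.
Only in the second: 09:10-10:40, 11:15-14:59, 15:11-16:50.
Together these are the periods covered by exactly one.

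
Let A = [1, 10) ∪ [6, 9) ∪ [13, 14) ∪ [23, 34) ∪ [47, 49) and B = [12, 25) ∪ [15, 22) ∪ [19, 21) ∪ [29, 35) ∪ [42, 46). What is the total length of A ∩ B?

8

First set merges to [1, 10), [13, 14), [23, 34), [47, 49).
Second set merges to [12, 25), [29, 35), [42, 46).
A ∩ B = [13, 14), [23, 25), [29, 34).
Total: 1 + 2 + 5 = 8.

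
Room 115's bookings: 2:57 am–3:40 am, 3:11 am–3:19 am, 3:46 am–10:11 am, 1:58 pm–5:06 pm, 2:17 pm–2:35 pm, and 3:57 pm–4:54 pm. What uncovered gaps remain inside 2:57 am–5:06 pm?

3:40 am–3:46 am, 10:11 am–1:58 pm

After merging, the occupied span is 2:57 am–3:40 am, 3:46 am–10:11 am, 1:58 pm–5:06 pm.
Complement within 2:57 am–5:06 pm: 3:40 am–3:46 am, 10:11 am–1:58 pm.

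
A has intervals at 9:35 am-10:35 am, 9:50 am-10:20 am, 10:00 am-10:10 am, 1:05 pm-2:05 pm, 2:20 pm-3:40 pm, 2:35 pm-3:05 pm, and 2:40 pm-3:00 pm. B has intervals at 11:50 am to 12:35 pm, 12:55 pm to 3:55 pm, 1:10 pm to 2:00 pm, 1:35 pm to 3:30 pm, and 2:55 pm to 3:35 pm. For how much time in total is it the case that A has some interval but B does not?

1 h

First set merges to 9:35 am-10:35 am, 1:05 pm-2:05 pm, 2:20 pm-3:40 pm.
Second set merges to 11:50 am-12:35 pm, 12:55 pm-3:55 pm.
A \ B = 9:35 am-10:35 am.
Total: 1 h.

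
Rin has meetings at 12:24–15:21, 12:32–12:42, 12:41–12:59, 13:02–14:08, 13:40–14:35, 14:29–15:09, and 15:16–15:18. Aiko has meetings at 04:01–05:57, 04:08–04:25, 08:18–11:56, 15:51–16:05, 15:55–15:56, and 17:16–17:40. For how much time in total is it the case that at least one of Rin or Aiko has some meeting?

9 h 9 min

A, merged: 12:24-15:21.
B, merged: 04:01-05:57, 08:18-11:56, 15:51-16:05, 17:16-17:40.
A ∪ B = 04:01-05:57, 08:18-11:56, 12:24-15:21, 15:51-16:05, 17:16-17:40.
Total: 1 h 56 min + 3 h 38 min + 2 h 57 min + 14 min + 24 min = 9 h 9 min.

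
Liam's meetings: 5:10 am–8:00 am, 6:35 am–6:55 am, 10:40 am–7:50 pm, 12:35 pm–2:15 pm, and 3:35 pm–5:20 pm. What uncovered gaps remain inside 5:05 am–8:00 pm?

5:05 am–5:10 am, 8:00 am–10:40 am, 7:50 pm–8:00 pm

After merging, the occupied span is 5:10 am–8:00 am, 10:40 am–7:50 pm.
Complement within 5:05 am–8:00 pm: 5:05 am–5:10 am, 8:00 am–10:40 am, 7:50 pm–8:00 pm.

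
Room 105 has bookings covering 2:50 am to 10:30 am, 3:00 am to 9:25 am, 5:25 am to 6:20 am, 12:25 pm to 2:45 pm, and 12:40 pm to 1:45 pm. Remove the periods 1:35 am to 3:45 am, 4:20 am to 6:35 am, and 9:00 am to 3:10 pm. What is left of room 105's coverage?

A, merged: 2:50 am–10:30 am, 12:25 pm–2:45 pm.
2:50 am–10:30 am minus B → 3:45 am–4:20 am, 6:35 am–9:00 am.
12:25 pm–2:45 pm: fully covered by B → removed.

3:45 am–4:20 am, 6:35 am–9:00 am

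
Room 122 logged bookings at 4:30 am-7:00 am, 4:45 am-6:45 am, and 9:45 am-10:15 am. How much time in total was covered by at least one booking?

Merged: 4:30 am-7:00 am, 9:45 am-10:15 am.
Lengths: 2 h 30 min + 30 min = 3 h.

3 h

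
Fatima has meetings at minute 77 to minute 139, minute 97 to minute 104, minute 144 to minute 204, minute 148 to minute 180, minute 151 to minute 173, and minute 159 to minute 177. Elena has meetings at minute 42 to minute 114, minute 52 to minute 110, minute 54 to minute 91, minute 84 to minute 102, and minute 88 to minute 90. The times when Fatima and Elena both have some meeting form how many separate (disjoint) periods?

Merge the first list: minute 77 to minute 139, minute 144 to minute 204.
Merge the second list: minute 42 to minute 114.
A ∩ B = minute 77 to minute 114.
That is 1 disjoint piece.

1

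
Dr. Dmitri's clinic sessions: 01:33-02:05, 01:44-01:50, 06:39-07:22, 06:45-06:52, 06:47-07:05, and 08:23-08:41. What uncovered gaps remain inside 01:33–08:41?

02:05-06:39, 07:22-08:23

After merging, the occupied span is 01:33-02:05, 06:39-07:22, 08:23-08:41.
Complement within 01:33-08:41: 02:05-06:39, 07:22-08:23.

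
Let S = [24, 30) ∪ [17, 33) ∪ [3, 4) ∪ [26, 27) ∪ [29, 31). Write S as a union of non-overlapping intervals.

Sort by start: [3, 4), [17, 33), [24, 30), [26, 27), [29, 31).
[17, 33) is disjoint → start new block.
[24, 30) overlaps/touches [17, 33) → extend to [17, 33).
[26, 27) overlaps/touches [17, 33) → extend to [17, 33).
[29, 31) overlaps/touches [17, 33) → extend to [17, 33).

[3, 4) ∪ [17, 33)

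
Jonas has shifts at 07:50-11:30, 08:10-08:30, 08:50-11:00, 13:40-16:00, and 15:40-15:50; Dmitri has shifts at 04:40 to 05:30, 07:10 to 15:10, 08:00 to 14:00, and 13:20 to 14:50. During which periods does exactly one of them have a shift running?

Merge the first list: 07:50–11:30, 13:40–16:00.
Merge the second list: 04:40–05:30, 07:10–15:10.
A \ B = 15:10–16:00.
B \ A = 04:40–05:30, 07:10–07:50, 11:30–13:40.
Union of the two gives the symmetric difference.

04:40–05:30, 07:10–07:50, 11:30–13:40, 15:10–16:00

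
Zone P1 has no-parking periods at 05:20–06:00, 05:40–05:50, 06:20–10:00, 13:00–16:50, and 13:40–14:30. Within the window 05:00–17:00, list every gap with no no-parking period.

The merged coverage is 05:20-06:00, 06:20-10:00, 13:00-16:50.
Uncovered inside 05:00-17:00: 05:00-05:20, 06:00-06:20, 10:00-13:00, 16:50-17:00.

05:00-05:20, 06:00-06:20, 10:00-13:00, 16:50-17:00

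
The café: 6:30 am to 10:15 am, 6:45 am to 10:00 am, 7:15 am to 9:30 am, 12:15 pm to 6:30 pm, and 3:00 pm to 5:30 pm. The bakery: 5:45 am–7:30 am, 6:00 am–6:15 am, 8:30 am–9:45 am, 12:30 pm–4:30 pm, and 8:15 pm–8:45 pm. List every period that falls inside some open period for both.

6:30 am–7:30 am, 8:30 am–9:45 am, 12:30 pm–4:30 pm

A, merged: 6:30 am–10:15 am, 12:15 pm–6:30 pm.
B, merged: 5:45 am–7:30 am, 8:30 am–9:45 am, 12:30 pm–4:30 pm, 8:15 pm–8:45 pm.
6:30 am–10:15 am meets the second set on 6:30 am–7:30 am, 8:30 am–9:45 am.
12:15 pm–6:30 pm meets the second set on 12:30 pm–4:30 pm.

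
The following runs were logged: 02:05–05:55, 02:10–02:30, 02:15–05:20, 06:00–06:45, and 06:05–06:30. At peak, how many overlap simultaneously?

3

At 02:15, 3 of the intervals are simultaneously active.
No point has more.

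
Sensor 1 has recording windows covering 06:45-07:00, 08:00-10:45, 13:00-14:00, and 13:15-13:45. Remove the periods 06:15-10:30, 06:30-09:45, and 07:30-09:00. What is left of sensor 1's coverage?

First set merges to 06:45–07:00, 08:00–10:45, 13:00–14:00.
Second set merges to 06:15–10:30.
06:45–07:00 lies entirely inside B → drops out.
08:00–10:45 with B removed leaves 10:30–10:45.
13:00–14:00 is untouched.

10:30–10:45, 13:00–14:00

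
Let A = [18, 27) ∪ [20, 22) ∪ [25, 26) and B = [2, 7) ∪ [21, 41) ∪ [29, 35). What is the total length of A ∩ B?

A, merged: [18, 27).
B, merged: [2, 7), [21, 41).
A ∩ B = [21, 27).
Total: 6.

6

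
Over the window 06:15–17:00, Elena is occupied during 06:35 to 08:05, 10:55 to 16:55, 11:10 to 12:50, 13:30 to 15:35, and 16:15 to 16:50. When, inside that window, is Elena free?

06:15–06:35, 08:05–10:55, 16:55–17:00

Covered (merged): 06:35–08:05, 10:55–16:55.
Complement within 06:15–17:00: 06:15–06:35, 08:05–10:55, 16:55–17:00.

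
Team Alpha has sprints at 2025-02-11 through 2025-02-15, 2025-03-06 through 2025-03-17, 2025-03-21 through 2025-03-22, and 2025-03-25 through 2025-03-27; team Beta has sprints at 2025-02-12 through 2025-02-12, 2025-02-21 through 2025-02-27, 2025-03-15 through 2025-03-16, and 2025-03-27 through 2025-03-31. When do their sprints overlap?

2025-02-12 through 2025-02-12, 2025-03-15 through 2025-03-16, 2025-03-27 through 2025-03-27

2025-02-11 through 2025-02-15 ∩ B → 2025-02-12 through 2025-02-12.
2025-03-06 through 2025-03-17 ∩ B → 2025-03-15 through 2025-03-16.
2025-03-21 through 2025-03-22 meets no B interval.
2025-03-25 through 2025-03-27 ∩ B → 2025-03-27 through 2025-03-27.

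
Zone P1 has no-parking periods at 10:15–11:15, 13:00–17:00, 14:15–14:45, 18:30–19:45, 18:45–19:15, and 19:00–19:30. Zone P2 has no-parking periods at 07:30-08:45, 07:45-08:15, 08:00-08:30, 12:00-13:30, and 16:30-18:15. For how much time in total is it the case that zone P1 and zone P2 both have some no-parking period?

1 h

A, merged: 10:15–11:15, 13:00–17:00, 18:30–19:45.
B, merged: 07:30–08:45, 12:00–13:30, 16:30–18:15.
A ∩ B = 13:00–13:30, 16:30–17:00.
Total: 30 min + 30 min = 1 h.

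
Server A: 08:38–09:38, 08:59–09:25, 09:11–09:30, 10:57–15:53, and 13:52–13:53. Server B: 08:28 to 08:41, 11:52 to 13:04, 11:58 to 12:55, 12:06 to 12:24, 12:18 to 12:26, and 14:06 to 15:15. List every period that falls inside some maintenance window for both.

08:38–08:41, 11:52–13:04, 14:06–15:15

Merge the first list: 08:38–09:38, 10:57–15:53.
Merge the second list: 08:28–08:41, 11:52–13:04, 14:06–15:15.
08:38–09:38 meets the second set on 08:38–08:41.
10:57–15:53 meets the second set on 11:52–13:04, 14:06–15:15.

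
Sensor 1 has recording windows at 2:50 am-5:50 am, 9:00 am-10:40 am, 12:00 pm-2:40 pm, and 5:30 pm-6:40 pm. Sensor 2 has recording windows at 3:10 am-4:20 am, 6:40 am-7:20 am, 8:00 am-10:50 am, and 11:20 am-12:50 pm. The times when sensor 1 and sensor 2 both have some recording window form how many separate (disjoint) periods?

A ∩ B = 3:10 am-4:20 am, 9:00 am-10:40 am, 12:00 pm-12:50 pm.
That is 3 disjoint pieces.

3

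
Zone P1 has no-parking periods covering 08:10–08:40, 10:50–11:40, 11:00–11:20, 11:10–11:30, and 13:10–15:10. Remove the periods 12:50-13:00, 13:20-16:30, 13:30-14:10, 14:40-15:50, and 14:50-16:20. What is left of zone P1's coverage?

08:10-08:40, 10:50-11:40, 13:10-13:20

Merge the first list: 08:10-08:40, 10:50-11:40, 13:10-15:10.
Merge the second list: 12:50-13:00, 13:20-16:30.
08:10-08:40 is untouched.
10:50-11:40 is untouched.
13:10-15:10 with B removed leaves 13:10-13:20.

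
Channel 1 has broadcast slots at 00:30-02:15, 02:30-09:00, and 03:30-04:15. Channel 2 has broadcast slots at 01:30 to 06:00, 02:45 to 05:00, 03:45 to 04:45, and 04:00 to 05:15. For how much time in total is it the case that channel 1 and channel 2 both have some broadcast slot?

A, merged: 00:30–02:15, 02:30–09:00.
B, merged: 01:30–06:00.
A ∩ B = 01:30–02:15, 02:30–06:00.
Total: 45 min + 3 h 30 min = 4 h 15 min.

4 h 15 min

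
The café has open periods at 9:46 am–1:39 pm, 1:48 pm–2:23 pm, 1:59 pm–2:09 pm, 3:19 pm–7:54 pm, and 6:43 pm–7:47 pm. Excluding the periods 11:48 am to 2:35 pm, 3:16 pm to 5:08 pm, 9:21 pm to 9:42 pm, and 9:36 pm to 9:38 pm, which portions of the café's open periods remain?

A, merged: 9:46 am–1:39 pm, 1:48 pm–2:23 pm, 3:19 pm–7:54 pm.
B, merged: 11:48 am–2:35 pm, 3:16 pm–5:08 pm, 9:21 pm–9:42 pm.
9:46 am–1:39 pm \ B = 9:46 am–11:48 am.
1:48 pm–2:23 pm: entirely removed.
3:19 pm–7:54 pm \ B = 5:08 pm–7:54 pm.

9:46 am–11:48 am, 5:08 pm–7:54 pm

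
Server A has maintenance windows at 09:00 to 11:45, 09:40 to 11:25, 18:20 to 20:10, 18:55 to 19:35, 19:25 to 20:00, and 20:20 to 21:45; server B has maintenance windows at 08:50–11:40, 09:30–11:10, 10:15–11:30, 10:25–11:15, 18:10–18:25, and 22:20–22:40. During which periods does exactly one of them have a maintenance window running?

08:50-09:00, 11:40-11:45, 18:10-18:20, 18:25-20:10, 20:20-21:45, 22:20-22:40

Merge the first list: 09:00-11:45, 18:20-20:10, 20:20-21:45.
Merge the second list: 08:50-11:40, 18:10-18:25, 22:20-22:40.
A but not B: 11:40-11:45, 18:25-20:10, 20:20-21:45.
B but not A: 08:50-09:00, 18:10-18:20, 22:20-22:40.
Combining gives A △ B.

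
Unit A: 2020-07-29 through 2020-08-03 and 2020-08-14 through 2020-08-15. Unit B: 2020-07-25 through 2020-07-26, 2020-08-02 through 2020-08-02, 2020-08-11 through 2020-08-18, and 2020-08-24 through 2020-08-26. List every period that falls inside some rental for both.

2020-08-02 through 2020-08-02, 2020-08-14 through 2020-08-15

2020-07-29 through 2020-08-03 meets the second set on 2020-08-02 through 2020-08-02.
2020-08-14 through 2020-08-15 meets the second set on 2020-08-14 through 2020-08-15.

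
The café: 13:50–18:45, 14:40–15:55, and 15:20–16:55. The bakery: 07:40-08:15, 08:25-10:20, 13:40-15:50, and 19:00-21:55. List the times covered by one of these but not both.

Merge the first list: 13:50–18:45.
A but not B: 15:50–18:45.
B but not A: 07:40–08:15, 08:25–10:20, 13:40–13:50, 19:00–21:55.
Combining gives A △ B.

07:40–08:15, 08:25–10:20, 13:40–13:50, 15:50–18:45, 19:00–21:55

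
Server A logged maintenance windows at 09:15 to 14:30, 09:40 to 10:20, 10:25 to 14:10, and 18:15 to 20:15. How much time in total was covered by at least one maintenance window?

Merged: 09:15–14:30, 18:15–20:15.
Lengths: 5 h 15 min + 2 h = 7 h 15 min.

7 h 15 min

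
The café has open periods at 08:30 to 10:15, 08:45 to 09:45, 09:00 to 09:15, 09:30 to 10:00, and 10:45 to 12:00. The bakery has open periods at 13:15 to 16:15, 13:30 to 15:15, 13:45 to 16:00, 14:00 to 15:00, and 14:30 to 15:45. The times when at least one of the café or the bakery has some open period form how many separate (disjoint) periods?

3

Merge the first list: 08:30–10:15, 10:45–12:00.
Merge the second list: 13:15–16:15.
A ∪ B = 08:30–10:15, 10:45–12:00, 13:15–16:15.
That is 3 disjoint pieces.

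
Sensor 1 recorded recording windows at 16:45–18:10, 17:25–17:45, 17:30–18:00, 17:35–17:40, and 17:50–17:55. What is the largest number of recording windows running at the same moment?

Walk the sorted start/end points keeping a running depth.
The depth first hits 4 at 17:35.

4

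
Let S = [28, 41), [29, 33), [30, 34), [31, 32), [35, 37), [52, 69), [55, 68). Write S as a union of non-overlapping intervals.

[29, 33) overlaps/touches [28, 41) → extend to [28, 41).
[30, 34) overlaps/touches [28, 41) → extend to [28, 41).
[31, 32) overlaps/touches [28, 41) → extend to [28, 41).
[35, 37) overlaps/touches [28, 41) → extend to [28, 41).
[52, 69) is disjoint → start new block.
[55, 68) overlaps/touches [52, 69) → extend to [52, 69).

[28, 41) ∪ [52, 69)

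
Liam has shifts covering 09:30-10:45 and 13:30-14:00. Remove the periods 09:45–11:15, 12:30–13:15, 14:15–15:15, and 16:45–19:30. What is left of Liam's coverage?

09:30–10:45 \ B = 09:30–09:45.
13:30–14:00: nothing removed.

09:30–09:45, 13:30–14:00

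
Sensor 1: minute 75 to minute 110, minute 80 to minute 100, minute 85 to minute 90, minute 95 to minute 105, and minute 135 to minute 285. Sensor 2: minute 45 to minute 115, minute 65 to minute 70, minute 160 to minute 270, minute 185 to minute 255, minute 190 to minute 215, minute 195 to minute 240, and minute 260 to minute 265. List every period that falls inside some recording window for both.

minute 75 to minute 110, minute 160 to minute 270

A, merged: minute 75 to minute 110, minute 135 to minute 285.
B, merged: minute 45 to minute 115, minute 160 to minute 270.
minute 75 to minute 110 overlaps B on minute 75 to minute 110.
minute 135 to minute 285 overlaps B on minute 160 to minute 270.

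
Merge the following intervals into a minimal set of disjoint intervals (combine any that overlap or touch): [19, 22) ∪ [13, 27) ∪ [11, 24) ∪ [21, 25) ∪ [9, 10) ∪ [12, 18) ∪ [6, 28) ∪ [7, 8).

[6, 28)

Sort by start: [6, 28), [7, 8), [9, 10), [11, 24), [12, 18), [13, 27), [19, 22), [21, 25).
[7, 8) overlaps/touches [6, 28) → extend to [6, 28).
[9, 10) overlaps/touches [6, 28) → extend to [6, 28).
[11, 24) overlaps/touches [6, 28) → extend to [6, 28).
[12, 18) overlaps/touches [6, 28) → extend to [6, 28).
[13, 27) overlaps/touches [6, 28) → extend to [6, 28).
[19, 22) overlaps/touches [6, 28) → extend to [6, 28).
[21, 25) overlaps/touches [6, 28) → extend to [6, 28).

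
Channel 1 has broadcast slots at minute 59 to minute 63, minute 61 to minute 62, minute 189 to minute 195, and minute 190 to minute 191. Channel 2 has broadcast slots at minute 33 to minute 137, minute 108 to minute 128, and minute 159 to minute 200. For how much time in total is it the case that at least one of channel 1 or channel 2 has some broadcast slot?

A, merged: minute 59 to minute 63, minute 189 to minute 195.
B, merged: minute 33 to minute 137, minute 159 to minute 200.
A ∪ B = minute 33 to minute 137, minute 159 to minute 200.
Total: 104 minutes + 41 minutes = 145 minutes.

145 minutes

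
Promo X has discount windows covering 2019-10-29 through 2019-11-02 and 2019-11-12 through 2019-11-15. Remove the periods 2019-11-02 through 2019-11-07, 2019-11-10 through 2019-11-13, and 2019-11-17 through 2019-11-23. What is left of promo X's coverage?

2019-10-29 through 2019-11-01, 2019-11-14 through 2019-11-15

2019-10-29 through 2019-11-02 minus B → 2019-10-29 through 2019-11-01.
2019-11-12 through 2019-11-15 minus B → 2019-11-14 through 2019-11-15.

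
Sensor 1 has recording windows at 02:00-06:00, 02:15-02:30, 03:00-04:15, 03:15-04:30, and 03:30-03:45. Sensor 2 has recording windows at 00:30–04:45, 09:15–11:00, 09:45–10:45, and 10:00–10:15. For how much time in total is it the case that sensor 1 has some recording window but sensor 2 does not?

1 h 15 min

First set merges to 02:00-06:00.
Second set merges to 00:30-04:45, 09:15-11:00.
A \ B = 04:45-06:00.
Total: 1 h 15 min.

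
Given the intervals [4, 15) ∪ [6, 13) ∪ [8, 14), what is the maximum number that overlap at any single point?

3

Walk the sorted start/end points keeping a running depth.
The depth first hits 3 at 8.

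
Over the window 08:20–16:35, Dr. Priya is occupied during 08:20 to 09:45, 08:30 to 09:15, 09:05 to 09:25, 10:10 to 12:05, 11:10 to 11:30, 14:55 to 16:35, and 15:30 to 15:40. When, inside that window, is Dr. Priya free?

09:45–10:10, 12:05–14:55

After merging, the occupied span is 08:20–09:45, 10:10–12:05, 14:55–16:35.
Gaps within 08:20–16:35: 09:45–10:10, 12:05–14:55.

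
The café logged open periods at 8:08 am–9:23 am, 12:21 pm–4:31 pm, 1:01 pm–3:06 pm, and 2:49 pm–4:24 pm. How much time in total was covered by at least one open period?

Merged: 8:08 am-9:23 am, 12:21 pm-4:31 pm.
Lengths: 1 h 15 min + 4 h 10 min = 5 h 25 min.

5 h 25 min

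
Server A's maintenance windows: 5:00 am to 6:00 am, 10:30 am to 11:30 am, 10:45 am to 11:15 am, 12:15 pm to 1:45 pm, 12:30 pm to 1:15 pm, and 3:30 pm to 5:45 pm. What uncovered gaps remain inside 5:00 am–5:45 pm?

After merging, the occupied span is 5:00 am-6:00 am, 10:30 am-11:30 am, 12:15 pm-1:45 pm, 3:30 pm-5:45 pm.
Gaps within 5:00 am-5:45 pm: 6:00 am-10:30 am, 11:30 am-12:15 pm, 1:45 pm-3:30 pm.

6:00 am-10:30 am, 11:30 am-12:15 pm, 1:45 pm-3:30 pm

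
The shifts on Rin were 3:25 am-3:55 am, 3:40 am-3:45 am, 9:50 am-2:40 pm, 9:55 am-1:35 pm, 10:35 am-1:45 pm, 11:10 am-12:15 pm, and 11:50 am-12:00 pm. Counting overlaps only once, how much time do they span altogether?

Merged: 3:25 am–3:55 am, 9:50 am–2:40 pm.
Lengths: 30 min + 4 h 50 min = 5 h 20 min.

5 h 20 min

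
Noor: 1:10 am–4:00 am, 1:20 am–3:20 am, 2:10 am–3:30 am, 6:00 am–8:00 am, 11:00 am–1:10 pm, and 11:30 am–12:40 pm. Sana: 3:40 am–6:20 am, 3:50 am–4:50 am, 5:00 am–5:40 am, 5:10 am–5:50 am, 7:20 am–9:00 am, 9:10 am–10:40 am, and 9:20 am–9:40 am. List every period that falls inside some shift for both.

Merge the first list: 1:10 am–4:00 am, 6:00 am–8:00 am, 11:00 am–1:10 pm.
Merge the second list: 3:40 am–6:20 am, 7:20 am–9:00 am, 9:10 am–10:40 am.
1:10 am–4:00 am meets the second set on 3:40 am–4:00 am.
6:00 am–8:00 am meets the second set on 6:00 am–6:20 am, 7:20 am–8:00 am.
11:00 am–1:10 pm: no overlap with the second set.

3:40 am–4:00 am, 6:00 am–6:20 am, 7:20 am–8:00 am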